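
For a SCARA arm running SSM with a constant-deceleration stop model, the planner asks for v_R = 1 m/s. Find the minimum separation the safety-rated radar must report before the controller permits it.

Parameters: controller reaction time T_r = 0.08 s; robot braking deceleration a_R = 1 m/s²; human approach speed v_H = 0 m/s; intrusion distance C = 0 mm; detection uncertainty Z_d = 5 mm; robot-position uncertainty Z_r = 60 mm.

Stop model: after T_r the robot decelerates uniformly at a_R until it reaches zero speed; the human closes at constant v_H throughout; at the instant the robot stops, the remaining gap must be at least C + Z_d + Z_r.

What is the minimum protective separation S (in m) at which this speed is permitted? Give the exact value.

stop time T_s = 1/1 = 1.0000 s
reaction-phase robot travel = 1.0000·0.0800 = 0.0800 m
robot under decel: 1.0000²/(2·1.0000) = 0.5000 m
human over T_r+T_s: 0.0000·(0.0800+1.0000) = 0.0000 m
margins: 0.0000+0.0050+0.0600 = 0.0650 m
S_min ≈ 0.0800+0.5000+0.0000+0.0650  ⇒  S_min = 129/200 m

S_min = 129/200 m = 0.6450 m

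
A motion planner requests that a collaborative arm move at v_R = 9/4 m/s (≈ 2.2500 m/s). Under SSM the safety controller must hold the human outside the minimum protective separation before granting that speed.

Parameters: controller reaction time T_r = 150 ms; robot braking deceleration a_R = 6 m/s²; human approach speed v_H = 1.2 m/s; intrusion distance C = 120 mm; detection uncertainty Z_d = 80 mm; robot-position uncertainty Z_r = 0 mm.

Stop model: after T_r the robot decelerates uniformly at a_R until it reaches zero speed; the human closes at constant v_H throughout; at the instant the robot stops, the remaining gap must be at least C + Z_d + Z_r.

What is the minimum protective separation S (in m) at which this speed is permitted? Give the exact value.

S_min = 2543/1600 m = 1.5894 m

braking lasts T_s = (9/4)/6 = 0.3750 s
reaction-phase robot travel = 2.2500·0.1500 = 0.3375 m
robot under decel: 2.2500²/(2·6.0000) = 0.4219 m
human over T_r+T_s: 1.2000·(0.1500+0.3750) = 0.6300 m
C+Z_d+Z_r = 0.1200+0.0800+0.0000 = 0.2000 m
S_min ≈ 0.3375+0.4219+0.6300+0.2000  ⇒  S_min = 2543/1600 m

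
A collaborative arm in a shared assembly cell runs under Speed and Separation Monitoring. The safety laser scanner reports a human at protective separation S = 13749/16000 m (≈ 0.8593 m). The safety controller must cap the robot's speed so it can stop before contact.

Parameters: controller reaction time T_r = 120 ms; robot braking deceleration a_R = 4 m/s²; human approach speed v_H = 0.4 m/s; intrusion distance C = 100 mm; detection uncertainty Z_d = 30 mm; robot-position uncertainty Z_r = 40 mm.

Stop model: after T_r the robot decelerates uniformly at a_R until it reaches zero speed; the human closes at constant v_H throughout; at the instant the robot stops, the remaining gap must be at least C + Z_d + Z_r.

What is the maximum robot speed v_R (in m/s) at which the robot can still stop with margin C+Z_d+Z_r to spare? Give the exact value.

v_R_max = 31/20 m/s = 1.5500 m/s

collect terms ⇒ (1/8)·v_R² + (11/50)·v_R + (-10261/16000) = 0
  disc = (11/50)² − 4·(1/8)·(-10261/16000) = 59049/160000 ; √disc = 243/400
  v_R = (−(11/50) + 243/400) / (2·(1/8)) = 31/20 m/s
check:
stop time T_s = (31/20)/4 = 0.3875 s
robot covers v_R·T_r = 1.5500·0.1200 = 0.1860 m before braking
braking distance = 1.5500²/(2·4.0000) = 0.3003 m
person approaches 0.4000·(0.1200+0.3875) = 0.2030 m
C+Z_d+Z_r = 0.1000+0.0300+0.0400 = 0.1700 m
sum ≈ 0.1860+0.3003+0.2030+0.1700 ≈ 0.8593 m = S ✓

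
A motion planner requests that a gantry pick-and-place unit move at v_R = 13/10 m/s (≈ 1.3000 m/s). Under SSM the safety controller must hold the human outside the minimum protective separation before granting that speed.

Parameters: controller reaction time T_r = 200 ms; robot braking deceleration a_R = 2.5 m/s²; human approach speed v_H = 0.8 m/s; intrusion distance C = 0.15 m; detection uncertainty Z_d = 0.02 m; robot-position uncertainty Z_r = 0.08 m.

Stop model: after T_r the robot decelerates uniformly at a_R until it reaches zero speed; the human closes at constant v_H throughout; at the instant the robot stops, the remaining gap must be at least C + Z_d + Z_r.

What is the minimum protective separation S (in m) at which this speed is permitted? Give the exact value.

S_min = 178/125 m = 1.4240 m

T_s = v_R/a_R = (13/10)/(5/2) = 0.5200 s
reaction-phase robot travel = 1.3000·0.2000 = 0.2600 m
robot under decel: 1.3000²/(2·2.5000) = 0.3380 m
human closes 0.8000·0.7200 = 0.5760 m
C+Z_d+Z_r = 0.1500+0.0200+0.0800 = 0.2500 m
S_min ≈ 0.2600+0.3380+0.5760+0.2500  ⇒  S_min = 178/125 m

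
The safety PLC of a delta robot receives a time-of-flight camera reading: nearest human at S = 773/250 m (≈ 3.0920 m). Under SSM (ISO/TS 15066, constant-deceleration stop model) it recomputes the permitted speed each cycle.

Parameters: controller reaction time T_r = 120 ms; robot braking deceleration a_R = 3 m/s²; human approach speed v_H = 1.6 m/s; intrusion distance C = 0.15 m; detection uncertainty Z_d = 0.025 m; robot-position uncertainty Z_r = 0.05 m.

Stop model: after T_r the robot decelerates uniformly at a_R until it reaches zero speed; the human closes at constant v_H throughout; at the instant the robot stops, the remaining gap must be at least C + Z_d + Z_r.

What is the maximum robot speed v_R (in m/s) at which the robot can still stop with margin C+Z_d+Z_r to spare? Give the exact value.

collect terms ⇒ (1/6)·v_R² + (49/75)·v_R + (-107/40) = 0
  disc = (49/75)² − 4·(1/6)·(-107/40) = 49729/22500 ; √disc = 223/150
  v_R = (−(49/75) + 223/150) / (2·(1/6)) = 5/2 m/s
check:
T_s = v_R/a_R = (5/2)/3 = 0.8333 s
robot covers v_R·T_r = 2.5000·0.1200 = 0.3000 m before braking
robot under decel: 2.5000²/(2·3.0000) = 1.0417 m
person approaches 1.6000·(0.1200+0.8333) = 1.5253 m
residual clearance needed = 0.1500+0.0250+0.0500 = 0.2250 m
sum ≈ 0.3000+1.0417+1.5253+0.2250 ≈ 3.0920 m = S ✓

v_R_max = 5/2 m/s = 2.5000 m/s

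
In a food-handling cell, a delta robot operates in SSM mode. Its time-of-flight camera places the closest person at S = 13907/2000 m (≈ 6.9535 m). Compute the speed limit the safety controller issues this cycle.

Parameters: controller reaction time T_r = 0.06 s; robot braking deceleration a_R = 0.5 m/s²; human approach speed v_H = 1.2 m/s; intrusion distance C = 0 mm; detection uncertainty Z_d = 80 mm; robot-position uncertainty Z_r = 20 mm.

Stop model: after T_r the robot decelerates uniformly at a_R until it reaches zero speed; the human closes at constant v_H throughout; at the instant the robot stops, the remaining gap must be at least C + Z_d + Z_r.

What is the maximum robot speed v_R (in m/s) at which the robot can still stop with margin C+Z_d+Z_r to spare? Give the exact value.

v_R_max = 33/20 m/s = 1.6500 m/s

collect terms ⇒ (1)·v_R² + (123/50)·v_R + (-13563/2000) = 0
  disc = (123/50)² − 4·(1)·(-13563/2000) = 20736/625 ; √disc = 144/25
  v_R = (−(123/50) + 144/25) / (2·(1)) = 33/20 m/s
check:
T_s = v_R/a_R = (33/20)/(1/2) = 3.3000 s
reaction-phase robot travel = 1.6500·0.0600 = 0.0990 m
robot covers 1.6500·3.3000 − ½·0.5000·3.3000² = 2.7225 m while stopping
human closes 1.2000·3.3600 = 4.0320 m
margins: 0.0000+0.0800+0.0200 = 0.1000 m
sum ≈ 0.0990+2.7225+4.0320+0.1000 ≈ 6.9535 m = S ✓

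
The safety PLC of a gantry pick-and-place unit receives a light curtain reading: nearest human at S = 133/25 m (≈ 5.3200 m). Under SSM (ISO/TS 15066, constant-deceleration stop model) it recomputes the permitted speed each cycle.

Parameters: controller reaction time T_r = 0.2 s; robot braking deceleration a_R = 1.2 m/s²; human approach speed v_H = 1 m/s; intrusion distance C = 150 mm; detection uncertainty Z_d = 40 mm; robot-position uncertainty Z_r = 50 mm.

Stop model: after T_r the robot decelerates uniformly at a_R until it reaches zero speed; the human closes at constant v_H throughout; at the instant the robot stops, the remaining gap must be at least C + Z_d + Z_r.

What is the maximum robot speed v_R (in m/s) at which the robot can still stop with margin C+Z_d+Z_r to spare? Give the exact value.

quadratic (5/12)·v² + (31/30)·v + (-122/25) = 0
  disc = (31/30)² − 4·(5/12)·(-122/25) = 8281/900 ; √disc = 91/30
  v_R = (−(31/30) + 91/30) / (2·(5/12)) = 12/5 m/s
check:
braking lasts T_s = (12/5)/(6/5) = 2.0000 s
reaction-phase robot travel = 2.4000·0.2000 = 0.4800 m
braking distance = 2.4000²/(2·1.2000) = 2.4000 m
person approaches 1.0000·(0.2000+2.0000) = 2.2000 m
margins: 0.1500+0.0400+0.0500 = 0.2400 m
sum ≈ 0.4800+2.4000+2.2000+0.2400 ≈ 5.3200 m = S ✓

v_R_max = 12/5 m/s = 2.4000 m/s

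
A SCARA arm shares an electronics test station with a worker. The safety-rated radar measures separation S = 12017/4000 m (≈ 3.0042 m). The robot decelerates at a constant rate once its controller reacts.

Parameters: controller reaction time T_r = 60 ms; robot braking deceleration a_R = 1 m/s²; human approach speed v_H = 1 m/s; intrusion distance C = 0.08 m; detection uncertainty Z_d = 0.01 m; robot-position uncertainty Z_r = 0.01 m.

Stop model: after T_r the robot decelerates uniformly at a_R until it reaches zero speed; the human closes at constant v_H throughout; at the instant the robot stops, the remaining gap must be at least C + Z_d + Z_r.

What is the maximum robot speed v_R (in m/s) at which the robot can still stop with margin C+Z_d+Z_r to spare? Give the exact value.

v_R_max = 31/20 m/s = 1.5500 m/s

at the boundary: (1/2)·v² + (53/50)·v + (-11377/4000) = 0
  disc = (53/50)² − 4·(1/2)·(-11377/4000) = 68121/10000 ; √disc = 261/100
  v_R = (−(53/50) + 261/100) / (2·(1/2)) = 31/20 m/s
check:
stop time T_s = (31/20)/1 = 1.5500 s
robot in T_r: 1.5500·0.0600 = 0.0930 m
braking distance = 1.5500²/(2·1.0000) = 1.2012 m
human over T_r+T_s: 1.0000·(0.0600+1.5500) = 1.6100 m
C+Z_d+Z_r = 0.0800+0.0100+0.0100 = 0.1000 m
sum ≈ 0.0930+1.2012+1.6100+0.1000 ≈ 3.0042 m = S ✓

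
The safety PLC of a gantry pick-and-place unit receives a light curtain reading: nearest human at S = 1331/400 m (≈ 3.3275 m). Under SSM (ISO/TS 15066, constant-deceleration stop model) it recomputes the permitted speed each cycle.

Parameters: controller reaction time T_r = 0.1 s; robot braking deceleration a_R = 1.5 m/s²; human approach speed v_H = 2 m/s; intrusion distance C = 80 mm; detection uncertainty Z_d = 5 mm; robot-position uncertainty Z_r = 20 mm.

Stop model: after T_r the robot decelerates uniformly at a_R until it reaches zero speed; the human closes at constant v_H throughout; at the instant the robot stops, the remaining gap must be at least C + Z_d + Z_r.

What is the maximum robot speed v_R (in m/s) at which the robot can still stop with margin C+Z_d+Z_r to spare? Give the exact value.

collect terms ⇒ (1/3)·v_R² + (43/30)·v_R + (-1209/400) = 0
  disc = (43/30)² − 4·(1/3)·(-1209/400) = 1369/225 ; √disc = 37/15
  v_R = (−(43/30) + 37/15) / (2·(1/3)) = 31/20 m/s
check:
T_s = v_R/a_R = (31/20)/(3/2) = 1.0333 s
robot covers v_R·T_r = 1.5500·0.1000 = 0.1550 m before braking
robot covers 1.5500·1.0333 − ½·1.5000·1.0333² = 0.8008 m while stopping
person approaches 2.0000·(0.1000+1.0333) = 2.2667 m
residual clearance needed = 0.0800+0.0050+0.0200 = 0.1050 m
sum ≈ 0.1550+0.8008+2.2667+0.1050 ≈ 3.3275 m = S ✓

v_R_max = 31/20 m/s = 1.5500 m/s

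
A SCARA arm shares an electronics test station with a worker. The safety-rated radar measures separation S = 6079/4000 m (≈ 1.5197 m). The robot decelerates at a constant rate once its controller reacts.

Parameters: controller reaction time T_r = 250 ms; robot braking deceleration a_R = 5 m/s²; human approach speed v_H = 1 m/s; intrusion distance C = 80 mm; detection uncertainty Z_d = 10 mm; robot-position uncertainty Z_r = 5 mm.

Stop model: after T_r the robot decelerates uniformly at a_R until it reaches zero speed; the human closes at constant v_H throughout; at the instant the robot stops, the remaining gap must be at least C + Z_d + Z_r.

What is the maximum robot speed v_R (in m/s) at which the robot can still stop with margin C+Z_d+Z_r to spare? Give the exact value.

at the boundary: (1/10)·v² + (9/20)·v + (-4699/4000) = 0
  disc = (9/20)² − 4·(1/10)·(-4699/4000) = 1681/2500 ; √disc = 41/50
  v_R = (−(9/20) + 41/50) / (2·(1/10)) = 37/20 m/s
check:
T_s = v_R/a_R = (37/20)/5 = 0.3700 s
reaction-phase robot travel = 1.8500·0.2500 = 0.4625 m
braking distance = 1.8500²/(2·5.0000) = 0.3422 m
human over T_r+T_s: 1.0000·(0.2500+0.3700) = 0.6200 m
C+Z_d+Z_r = 0.0800+0.0100+0.0050 = 0.0950 m
sum ≈ 0.4625+0.3422+0.6200+0.0950 ≈ 1.5197 m = S ✓

v_R_max = 37/20 m/s = 1.8500 m/s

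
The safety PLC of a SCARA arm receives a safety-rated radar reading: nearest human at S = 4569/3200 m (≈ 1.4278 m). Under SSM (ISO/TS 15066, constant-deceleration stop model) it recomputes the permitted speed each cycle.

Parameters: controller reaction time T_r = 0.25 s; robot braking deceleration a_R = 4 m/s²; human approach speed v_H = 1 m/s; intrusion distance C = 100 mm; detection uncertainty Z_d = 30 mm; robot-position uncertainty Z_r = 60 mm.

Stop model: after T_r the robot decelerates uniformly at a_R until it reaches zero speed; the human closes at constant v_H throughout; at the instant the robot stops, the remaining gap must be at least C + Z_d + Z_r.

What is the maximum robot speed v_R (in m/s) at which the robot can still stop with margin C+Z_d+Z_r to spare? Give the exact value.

v_R_max = 29/20 m/s = 1.4500 m/s

at the boundary: (1/8)·v² + (1/2)·v + (-3161/3200) = 0
  disc = (1/2)² − 4·(1/8)·(-3161/3200) = 4761/6400 ; √disc = 69/80
  v_R = (−(1/2) + 69/80) / (2·(1/8)) = 29/20 m/s
check:
T_s = v_R/a_R = (29/20)/4 = 0.3625 s
reaction-phase robot travel = 1.4500·0.2500 = 0.3625 m
robot under decel: 1.4500²/(2·4.0000) = 0.2628 m
person approaches 1.0000·(0.2500+0.3625) = 0.6125 m
margins: 0.1000+0.0300+0.0600 = 0.1900 m
sum ≈ 0.3625+0.2628+0.6125+0.1900 ≈ 1.4278 m = S ✓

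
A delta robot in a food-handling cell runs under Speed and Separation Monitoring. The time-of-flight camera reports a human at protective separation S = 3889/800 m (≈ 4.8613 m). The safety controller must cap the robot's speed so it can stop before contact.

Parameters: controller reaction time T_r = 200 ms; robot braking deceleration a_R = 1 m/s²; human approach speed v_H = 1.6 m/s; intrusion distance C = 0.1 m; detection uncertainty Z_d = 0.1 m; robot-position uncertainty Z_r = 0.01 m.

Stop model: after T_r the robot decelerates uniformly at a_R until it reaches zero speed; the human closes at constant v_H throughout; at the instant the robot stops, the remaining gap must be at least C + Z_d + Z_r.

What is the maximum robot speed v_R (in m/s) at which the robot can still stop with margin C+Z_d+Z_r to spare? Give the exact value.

v_R_max = 33/20 m/s = 1.6500 m/s

at the boundary: (1/2)·v² + (9/5)·v + (-693/160) = 0
  disc = (9/5)² − 4·(1/2)·(-693/160) = 4761/400 ; √disc = 69/20
  v_R = (−(9/5) + 69/20) / (2·(1/2)) = 33/20 m/s
check:
stop time T_s = (33/20)/1 = 1.6500 s
robot covers v_R·T_r = 1.6500·0.2000 = 0.3300 m before braking
braking distance = 1.6500²/(2·1.0000) = 1.3613 m
human over T_r+T_s: 1.6000·(0.2000+1.6500) = 2.9600 m
C+Z_d+Z_r = 0.1000+0.1000+0.0100 = 0.2100 m
sum ≈ 0.3300+1.3613+2.9600+0.2100 ≈ 4.8613 m = S ✓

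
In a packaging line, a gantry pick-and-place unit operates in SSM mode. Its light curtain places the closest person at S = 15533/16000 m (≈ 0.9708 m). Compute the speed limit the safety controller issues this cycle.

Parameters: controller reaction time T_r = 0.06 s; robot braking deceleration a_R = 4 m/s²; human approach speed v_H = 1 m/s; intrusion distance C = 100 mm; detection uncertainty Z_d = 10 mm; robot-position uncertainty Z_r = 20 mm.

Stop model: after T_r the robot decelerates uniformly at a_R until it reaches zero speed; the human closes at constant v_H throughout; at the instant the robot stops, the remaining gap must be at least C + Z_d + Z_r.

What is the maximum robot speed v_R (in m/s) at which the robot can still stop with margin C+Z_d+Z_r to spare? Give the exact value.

at the boundary: (1/8)·v² + (31/100)·v + (-12493/16000) = 0
  disc = (31/100)² − 4·(1/8)·(-12493/16000) = 77841/160000 ; √disc = 279/400
  v_R = (−(31/100) + 279/400) / (2·(1/8)) = 31/20 m/s
check:
braking lasts T_s = (31/20)/4 = 0.3875 s
robot in T_r: 1.5500·0.0600 = 0.0930 m
robot under decel: 1.5500²/(2·4.0000) = 0.3003 m
person approaches 1.0000·(0.0600+0.3875) = 0.4475 m
residual clearance needed = 0.1000+0.0100+0.0200 = 0.1300 m
sum ≈ 0.0930+0.3003+0.4475+0.1300 ≈ 0.9708 m = S ✓

v_R_max = 31/20 m/s = 1.5500 m/s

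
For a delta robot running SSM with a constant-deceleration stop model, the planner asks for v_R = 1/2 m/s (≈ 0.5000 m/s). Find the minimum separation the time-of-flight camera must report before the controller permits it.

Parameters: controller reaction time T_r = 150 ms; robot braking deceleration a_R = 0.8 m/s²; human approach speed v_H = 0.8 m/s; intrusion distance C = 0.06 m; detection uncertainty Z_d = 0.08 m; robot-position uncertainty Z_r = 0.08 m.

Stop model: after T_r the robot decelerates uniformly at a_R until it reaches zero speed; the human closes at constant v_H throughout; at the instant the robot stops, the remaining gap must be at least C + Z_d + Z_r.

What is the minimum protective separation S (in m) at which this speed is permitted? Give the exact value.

S_min = 857/800 m = 1.0713 m

braking lasts T_s = (1/2)/(4/5) = 0.6250 s
robot in T_r: 0.5000·0.1500 = 0.0750 m
braking distance = 0.5000²/(2·0.8000) = 0.1562 m
human closes 0.8000·0.7750 = 0.6200 m
margins: 0.0600+0.0800+0.0800 = 0.2200 m
S_min ≈ 0.0750+0.1562+0.6200+0.2200  ⇒  S_min = 857/800 m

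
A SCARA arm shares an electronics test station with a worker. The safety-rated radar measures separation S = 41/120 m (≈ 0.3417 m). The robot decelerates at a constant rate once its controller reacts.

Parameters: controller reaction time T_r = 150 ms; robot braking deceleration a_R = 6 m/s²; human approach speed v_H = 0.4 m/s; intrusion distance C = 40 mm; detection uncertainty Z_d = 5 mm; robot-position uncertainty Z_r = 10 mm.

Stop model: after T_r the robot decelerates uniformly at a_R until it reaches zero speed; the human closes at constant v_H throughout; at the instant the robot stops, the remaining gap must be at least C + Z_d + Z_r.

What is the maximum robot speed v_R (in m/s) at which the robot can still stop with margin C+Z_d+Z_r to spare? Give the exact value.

v_R_max = 4/5 m/s = 0.8000 m/s

at the boundary: (1/12)·v² + (13/60)·v + (-17/75) = 0
  disc = (13/60)² − 4·(1/12)·(-17/75) = 49/400 ; √disc = 7/20
  v_R = (−(13/60) + 7/20) / (2·(1/12)) = 4/5 m/s
check:
stop time T_s = (4/5)/6 = 0.1333 s
robot covers v_R·T_r = 0.8000·0.1500 = 0.1200 m before braking
robot covers 0.8000·0.1333 − ½·6.0000·0.1333² = 0.0533 m while stopping
human closes 0.4000·0.2833 = 0.1133 m
C+Z_d+Z_r = 0.0400+0.0050+0.0100 = 0.0550 m
sum ≈ 0.1200+0.0533+0.1133+0.0550 ≈ 0.3417 m = S ✓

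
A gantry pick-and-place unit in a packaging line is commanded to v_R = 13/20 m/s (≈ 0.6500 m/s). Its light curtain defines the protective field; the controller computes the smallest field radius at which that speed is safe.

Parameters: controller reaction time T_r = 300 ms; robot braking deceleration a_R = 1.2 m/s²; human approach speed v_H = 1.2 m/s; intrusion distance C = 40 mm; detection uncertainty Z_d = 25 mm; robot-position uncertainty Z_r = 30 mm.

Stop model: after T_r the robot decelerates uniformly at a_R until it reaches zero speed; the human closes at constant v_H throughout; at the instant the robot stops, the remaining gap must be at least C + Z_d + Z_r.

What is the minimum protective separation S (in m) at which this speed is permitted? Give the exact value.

S_min = 1417/960 m = 1.4760 m

T_s = v_R/a_R = (13/20)/(6/5) = 0.5417 s
robot in T_r: 0.6500·0.3000 = 0.1950 m
robot covers 0.6500·0.5417 − ½·1.2000·0.5417² = 0.1760 m while stopping
human over T_r+T_s: 1.2000·(0.3000+0.5417) = 1.0100 m
margins: 0.0400+0.0250+0.0300 = 0.0950 m
S_min ≈ 0.1950+0.1760+1.0100+0.0950  ⇒  S_min = 1417/960 m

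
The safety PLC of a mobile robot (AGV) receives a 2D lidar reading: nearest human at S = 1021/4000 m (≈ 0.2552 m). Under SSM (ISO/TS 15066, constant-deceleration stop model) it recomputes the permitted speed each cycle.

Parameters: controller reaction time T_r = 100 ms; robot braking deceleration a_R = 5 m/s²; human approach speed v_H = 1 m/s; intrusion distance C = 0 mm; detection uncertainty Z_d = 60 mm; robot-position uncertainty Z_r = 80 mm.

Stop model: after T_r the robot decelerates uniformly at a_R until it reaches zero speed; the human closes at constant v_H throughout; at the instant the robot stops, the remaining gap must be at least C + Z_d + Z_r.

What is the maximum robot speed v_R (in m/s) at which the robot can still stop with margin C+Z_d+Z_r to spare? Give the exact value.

v_R_max = 1/20 m/s = 0.0500 m/s

quadratic (1/10)·v² + (3/10)·v + (-61/4000) = 0
  disc = (3/10)² − 4·(1/10)·(-61/4000) = 961/10000 ; √disc = 31/100
  v_R = (−(3/10) + 31/100) / (2·(1/10)) = 1/20 m/s
check:
stop time T_s = (1/20)/5 = 0.0100 s
reaction-phase robot travel = 0.0500·0.1000 = 0.0050 m
braking distance = 0.0500²/(2·5.0000) = 0.0003 m
human closes 1.0000·0.1100 = 0.1100 m
C+Z_d+Z_r = 0.0000+0.0600+0.0800 = 0.1400 m
sum ≈ 0.0050+0.0003+0.1100+0.1400 ≈ 0.2552 m = S ✓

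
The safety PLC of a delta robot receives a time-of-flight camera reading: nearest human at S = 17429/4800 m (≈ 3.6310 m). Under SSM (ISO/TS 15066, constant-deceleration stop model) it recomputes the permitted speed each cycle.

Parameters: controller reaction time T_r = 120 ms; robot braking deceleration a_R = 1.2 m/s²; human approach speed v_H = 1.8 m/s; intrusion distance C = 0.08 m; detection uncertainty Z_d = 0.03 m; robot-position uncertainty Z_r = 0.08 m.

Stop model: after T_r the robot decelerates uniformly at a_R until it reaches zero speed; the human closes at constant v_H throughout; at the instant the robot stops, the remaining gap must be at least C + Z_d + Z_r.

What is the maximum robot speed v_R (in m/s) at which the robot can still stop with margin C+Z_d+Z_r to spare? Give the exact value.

v_R_max = 29/20 m/s = 1.4500 m/s

collect terms ⇒ (5/12)·v_R² + (81/50)·v_R + (-77401/24000) = 0
  disc = (81/50)² − 4·(5/12)·(-77401/24000) = 2879809/360000 ; √disc = 1697/600
  v_R = (−(81/50) + 1697/600) / (2·(5/12)) = 29/20 m/s
check:
stop time T_s = (29/20)/(6/5) = 1.2083 s
reaction-phase robot travel = 1.4500·0.1200 = 0.1740 m
robot under decel: 1.4500²/(2·1.2000) = 0.8760 m
person approaches 1.8000·(0.1200+1.2083) = 2.3910 m
C+Z_d+Z_r = 0.0800+0.0300+0.0800 = 0.1900 m
sum ≈ 0.1740+0.8760+2.3910+0.1900 ≈ 3.6310 m = S ✓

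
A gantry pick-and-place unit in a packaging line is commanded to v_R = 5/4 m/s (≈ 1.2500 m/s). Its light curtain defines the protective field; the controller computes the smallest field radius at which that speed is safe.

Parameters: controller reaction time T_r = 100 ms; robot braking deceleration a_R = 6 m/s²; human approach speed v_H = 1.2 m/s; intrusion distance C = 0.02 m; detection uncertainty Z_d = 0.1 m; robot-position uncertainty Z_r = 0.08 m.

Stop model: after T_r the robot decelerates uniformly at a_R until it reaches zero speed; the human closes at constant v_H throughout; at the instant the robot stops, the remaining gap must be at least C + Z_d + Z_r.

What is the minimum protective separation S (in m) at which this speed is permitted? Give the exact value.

T_s = v_R/a_R = (5/4)/6 = 0.2083 s
robot covers v_R·T_r = 1.2500·0.1000 = 0.1250 m before braking
robot under decel: 1.2500²/(2·6.0000) = 0.1302 m
human over T_r+T_s: 1.2000·(0.1000+0.2083) = 0.3700 m
residual clearance needed = 0.0200+0.1000+0.0800 = 0.2000 m
S_min ≈ 0.1250+0.1302+0.3700+0.2000  ⇒  S_min = 3961/4800 m

S_min = 3961/4800 m = 0.8252 m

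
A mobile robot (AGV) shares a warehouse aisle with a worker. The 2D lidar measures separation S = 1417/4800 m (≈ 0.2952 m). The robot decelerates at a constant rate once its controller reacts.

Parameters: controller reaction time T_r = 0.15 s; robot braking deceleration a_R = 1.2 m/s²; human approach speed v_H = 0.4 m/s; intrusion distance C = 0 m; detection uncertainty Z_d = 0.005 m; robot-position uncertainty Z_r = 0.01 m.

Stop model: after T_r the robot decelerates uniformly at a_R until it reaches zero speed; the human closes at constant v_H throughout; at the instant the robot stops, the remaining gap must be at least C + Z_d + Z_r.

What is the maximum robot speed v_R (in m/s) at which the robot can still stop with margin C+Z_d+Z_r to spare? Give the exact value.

at the boundary: (5/12)·v² + (29/60)·v + (-1057/4800) = 0
  disc = (29/60)² − 4·(5/12)·(-1057/4800) = 961/1600 ; √disc = 31/40
  v_R = (−(29/60) + 31/40) / (2·(5/12)) = 7/20 m/s
check:
T_s = v_R/a_R = (7/20)/(6/5) = 0.2917 s
robot in T_r: 0.3500·0.1500 = 0.0525 m
braking distance = 0.3500²/(2·1.2000) = 0.0510 m
human closes 0.4000·0.4417 = 0.1767 m
residual clearance needed = 0.0000+0.0050+0.0100 = 0.0150 m
sum ≈ 0.0525+0.0510+0.1767+0.0150 ≈ 0.2952 m = S ✓

v_R_max = 7/20 m/s = 0.3500 m/s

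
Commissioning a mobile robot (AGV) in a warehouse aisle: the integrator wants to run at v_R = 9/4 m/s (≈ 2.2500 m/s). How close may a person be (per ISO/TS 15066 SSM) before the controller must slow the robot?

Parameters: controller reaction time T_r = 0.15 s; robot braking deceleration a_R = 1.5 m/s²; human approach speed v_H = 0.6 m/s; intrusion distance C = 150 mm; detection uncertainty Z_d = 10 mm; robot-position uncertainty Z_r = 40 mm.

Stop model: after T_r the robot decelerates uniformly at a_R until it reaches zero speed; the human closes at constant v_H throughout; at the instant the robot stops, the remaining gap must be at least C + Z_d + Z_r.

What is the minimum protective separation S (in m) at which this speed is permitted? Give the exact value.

braking lasts T_s = (9/4)/(3/2) = 1.5000 s
robot in T_r: 2.2500·0.1500 = 0.3375 m
robot under decel: 2.2500²/(2·1.5000) = 1.6875 m
human closes 0.6000·1.6500 = 0.9900 m
residual clearance needed = 0.1500+0.0100+0.0400 = 0.2000 m
S_min ≈ 0.3375+1.6875+0.9900+0.2000  ⇒  S_min = 643/200 m

S_min = 643/200 m = 3.2150 m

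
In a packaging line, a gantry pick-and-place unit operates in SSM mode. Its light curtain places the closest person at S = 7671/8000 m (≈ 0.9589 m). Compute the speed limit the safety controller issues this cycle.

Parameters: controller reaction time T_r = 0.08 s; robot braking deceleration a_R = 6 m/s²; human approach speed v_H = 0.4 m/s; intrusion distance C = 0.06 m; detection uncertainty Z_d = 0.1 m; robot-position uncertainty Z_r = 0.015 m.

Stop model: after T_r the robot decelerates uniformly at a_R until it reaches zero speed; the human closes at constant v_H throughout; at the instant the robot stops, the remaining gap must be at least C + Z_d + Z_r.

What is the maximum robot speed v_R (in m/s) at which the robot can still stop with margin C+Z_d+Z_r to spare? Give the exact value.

v_R_max = 9/4 m/s = 2.2500 m/s

at the boundary: (1/12)·v² + (11/75)·v + (-1203/1600) = 0
  disc = (11/75)² − 4·(1/12)·(-1203/1600) = 97969/360000 ; √disc = 313/600
  v_R = (−(11/75) + 313/600) / (2·(1/12)) = 9/4 m/s
check:
stop time T_s = (9/4)/6 = 0.3750 s
reaction-phase robot travel = 2.2500·0.0800 = 0.1800 m
robot covers 2.2500·0.3750 − ½·6.0000·0.3750² = 0.4219 m while stopping
person approaches 0.4000·(0.0800+0.3750) = 0.1820 m
residual clearance needed = 0.0600+0.1000+0.0150 = 0.1750 m
sum ≈ 0.1800+0.4219+0.1820+0.1750 ≈ 0.9589 m = S ✓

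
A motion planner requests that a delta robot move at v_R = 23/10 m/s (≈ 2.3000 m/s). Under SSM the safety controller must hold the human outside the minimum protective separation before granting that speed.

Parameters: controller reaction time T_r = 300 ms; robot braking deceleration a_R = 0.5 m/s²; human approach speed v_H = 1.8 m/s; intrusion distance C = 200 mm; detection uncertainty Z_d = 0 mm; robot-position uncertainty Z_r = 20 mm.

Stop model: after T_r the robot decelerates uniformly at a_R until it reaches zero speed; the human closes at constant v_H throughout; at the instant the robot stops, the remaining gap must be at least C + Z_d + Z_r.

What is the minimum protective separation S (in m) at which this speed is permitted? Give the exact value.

stop time T_s = (23/10)/(1/2) = 4.6000 s
robot covers v_R·T_r = 2.3000·0.3000 = 0.6900 m before braking
robot under decel: 2.3000²/(2·0.5000) = 5.2900 m
human over T_r+T_s: 1.8000·(0.3000+4.6000) = 8.8200 m
C+Z_d+Z_r = 0.2000+0.0000+0.0200 = 0.2200 m
S_min ≈ 0.6900+5.2900+8.8200+0.2200  ⇒  S_min = 751/50 m

S_min = 751/50 m = 15.0200 m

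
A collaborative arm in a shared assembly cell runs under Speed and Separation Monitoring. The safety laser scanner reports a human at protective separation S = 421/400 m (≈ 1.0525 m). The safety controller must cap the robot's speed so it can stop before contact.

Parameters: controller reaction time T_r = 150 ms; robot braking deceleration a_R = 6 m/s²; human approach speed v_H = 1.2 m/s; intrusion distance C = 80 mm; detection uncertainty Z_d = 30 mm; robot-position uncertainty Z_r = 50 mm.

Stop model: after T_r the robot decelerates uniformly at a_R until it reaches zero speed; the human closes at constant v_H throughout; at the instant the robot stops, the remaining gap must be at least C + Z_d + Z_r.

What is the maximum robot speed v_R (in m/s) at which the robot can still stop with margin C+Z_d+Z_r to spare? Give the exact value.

v_R_max = 3/2 m/s = 1.5000 m/s

at the boundary: (1/12)·v² + (7/20)·v + (-57/80) = 0
  disc = (7/20)² − 4·(1/12)·(-57/80) = 9/25 ; √disc = 3/5
  v_R = (−(7/20) + 3/5) / (2·(1/12)) = 3/2 m/s
check:
T_s = v_R/a_R = (3/2)/6 = 0.2500 s
robot in T_r: 1.5000·0.1500 = 0.2250 m
robot under decel: 1.5000²/(2·6.0000) = 0.1875 m
human over T_r+T_s: 1.2000·(0.1500+0.2500) = 0.4800 m
C+Z_d+Z_r = 0.0800+0.0300+0.0500 = 0.1600 m
sum ≈ 0.2250+0.1875+0.4800+0.1600 ≈ 1.0525 m = S ✓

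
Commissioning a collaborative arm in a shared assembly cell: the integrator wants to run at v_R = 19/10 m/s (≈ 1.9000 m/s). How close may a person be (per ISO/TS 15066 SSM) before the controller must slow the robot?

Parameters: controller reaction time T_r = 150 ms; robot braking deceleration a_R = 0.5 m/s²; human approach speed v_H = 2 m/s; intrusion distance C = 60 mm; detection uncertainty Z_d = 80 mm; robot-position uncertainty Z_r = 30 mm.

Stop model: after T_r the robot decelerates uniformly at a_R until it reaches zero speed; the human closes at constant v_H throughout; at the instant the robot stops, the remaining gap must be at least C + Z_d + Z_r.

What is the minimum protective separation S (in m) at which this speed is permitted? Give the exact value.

stop time T_s = (19/10)/(1/2) = 3.8000 s
reaction-phase robot travel = 1.9000·0.1500 = 0.2850 m
robot covers 1.9000·3.8000 − ½·0.5000·3.8000² = 3.6100 m while stopping
human closes 2.0000·3.9500 = 7.9000 m
residual clearance needed = 0.0600+0.0800+0.0300 = 0.1700 m
S_min ≈ 0.2850+3.6100+7.9000+0.1700  ⇒  S_min = 2393/200 m

S_min = 2393/200 m = 11.9650 m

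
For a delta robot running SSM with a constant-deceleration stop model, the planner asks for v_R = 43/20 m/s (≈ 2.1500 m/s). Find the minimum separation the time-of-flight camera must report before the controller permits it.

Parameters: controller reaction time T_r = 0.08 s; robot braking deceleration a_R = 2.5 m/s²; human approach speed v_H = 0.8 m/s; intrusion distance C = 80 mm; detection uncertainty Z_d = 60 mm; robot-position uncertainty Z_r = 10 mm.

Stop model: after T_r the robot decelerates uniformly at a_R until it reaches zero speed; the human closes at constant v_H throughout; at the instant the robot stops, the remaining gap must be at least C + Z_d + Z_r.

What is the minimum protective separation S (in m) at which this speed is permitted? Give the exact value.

T_s = v_R/a_R = (43/20)/(5/2) = 0.8600 s
reaction-phase robot travel = 2.1500·0.0800 = 0.1720 m
robot under decel: 2.1500²/(2·2.5000) = 0.9245 m
human closes 0.8000·0.9400 = 0.7520 m
C+Z_d+Z_r = 0.0800+0.0600+0.0100 = 0.1500 m
S_min ≈ 0.1720+0.9245+0.7520+0.1500  ⇒  S_min = 3997/2000 m

S_min = 3997/2000 m = 1.9985 m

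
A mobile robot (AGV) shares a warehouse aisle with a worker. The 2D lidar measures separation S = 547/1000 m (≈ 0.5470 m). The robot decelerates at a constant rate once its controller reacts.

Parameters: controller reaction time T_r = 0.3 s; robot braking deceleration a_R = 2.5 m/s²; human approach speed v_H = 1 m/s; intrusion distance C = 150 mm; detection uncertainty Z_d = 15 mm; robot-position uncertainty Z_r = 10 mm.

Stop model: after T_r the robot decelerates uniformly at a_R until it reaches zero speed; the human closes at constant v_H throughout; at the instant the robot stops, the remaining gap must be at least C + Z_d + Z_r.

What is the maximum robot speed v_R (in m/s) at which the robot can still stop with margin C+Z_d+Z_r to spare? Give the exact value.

quadratic (1/5)·v² + (7/10)·v + (-9/125) = 0
  disc = (7/10)² − 4·(1/5)·(-9/125) = 1369/2500 ; √disc = 37/50
  v_R = (−(7/10) + 37/50) / (2·(1/5)) = 1/10 m/s
check:
T_s = v_R/a_R = (1/10)/(5/2) = 0.0400 s
robot covers v_R·T_r = 0.1000·0.3000 = 0.0300 m before braking
robot under decel: 0.1000²/(2·2.5000) = 0.0020 m
human over T_r+T_s: 1.0000·(0.3000+0.0400) = 0.3400 m
margins: 0.1500+0.0150+0.0100 = 0.1750 m
sum ≈ 0.0300+0.0020+0.3400+0.1750 ≈ 0.5470 m = S ✓

v_R_max = 1/10 m/s = 0.1000 m/s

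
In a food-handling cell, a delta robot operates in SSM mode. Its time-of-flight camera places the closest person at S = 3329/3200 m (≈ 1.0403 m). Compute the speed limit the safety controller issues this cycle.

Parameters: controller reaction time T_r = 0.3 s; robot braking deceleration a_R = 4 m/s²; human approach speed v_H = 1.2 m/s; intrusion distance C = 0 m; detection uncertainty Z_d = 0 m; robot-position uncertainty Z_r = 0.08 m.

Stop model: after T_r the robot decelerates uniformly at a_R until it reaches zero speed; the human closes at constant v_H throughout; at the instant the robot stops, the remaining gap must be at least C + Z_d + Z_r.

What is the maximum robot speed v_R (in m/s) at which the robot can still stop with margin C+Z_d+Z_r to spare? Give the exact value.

v_R_max = 17/20 m/s = 0.8500 m/s

quadratic (1/8)·v² + (3/5)·v + (-1921/3200) = 0
  disc = (3/5)² − 4·(1/8)·(-1921/3200) = 169/256 ; √disc = 13/16
  v_R = (−(3/5) + 13/16) / (2·(1/8)) = 17/20 m/s
check:
T_s = v_R/a_R = (17/20)/4 = 0.2125 s
robot in T_r: 0.8500·0.3000 = 0.2550 m
robot under decel: 0.8500²/(2·4.0000) = 0.0903 m
human closes 1.2000·0.5125 = 0.6150 m
C+Z_d+Z_r = 0.0000+0.0000+0.0800 = 0.0800 m
sum ≈ 0.2550+0.0903+0.6150+0.0800 ≈ 1.0403 m = S ✓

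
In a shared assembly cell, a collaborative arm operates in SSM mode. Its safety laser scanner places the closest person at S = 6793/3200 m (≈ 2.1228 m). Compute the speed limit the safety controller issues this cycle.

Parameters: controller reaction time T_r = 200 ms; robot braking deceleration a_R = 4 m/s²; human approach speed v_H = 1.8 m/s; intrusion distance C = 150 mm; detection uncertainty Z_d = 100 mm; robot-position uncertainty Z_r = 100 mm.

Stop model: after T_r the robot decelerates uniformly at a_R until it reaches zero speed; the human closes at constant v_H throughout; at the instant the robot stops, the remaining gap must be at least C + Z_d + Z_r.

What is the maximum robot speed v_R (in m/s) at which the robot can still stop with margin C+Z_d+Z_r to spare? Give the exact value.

v_R_max = 33/20 m/s = 1.6500 m/s

at the boundary: (1/8)·v² + (13/20)·v + (-4521/3200) = 0
  disc = (13/20)² − 4·(1/8)·(-4521/3200) = 289/256 ; √disc = 17/16
  v_R = (−(13/20) + 17/16) / (2·(1/8)) = 33/20 m/s
check:
braking lasts T_s = (33/20)/4 = 0.4125 s
robot covers v_R·T_r = 1.6500·0.2000 = 0.3300 m before braking
robot covers 1.6500·0.4125 − ½·4.0000·0.4125² = 0.3403 m while stopping
person approaches 1.8000·(0.2000+0.4125) = 1.1025 m
margins: 0.1500+0.1000+0.1000 = 0.3500 m
sum ≈ 0.3300+0.3403+1.1025+0.3500 ≈ 2.1228 m = S ✓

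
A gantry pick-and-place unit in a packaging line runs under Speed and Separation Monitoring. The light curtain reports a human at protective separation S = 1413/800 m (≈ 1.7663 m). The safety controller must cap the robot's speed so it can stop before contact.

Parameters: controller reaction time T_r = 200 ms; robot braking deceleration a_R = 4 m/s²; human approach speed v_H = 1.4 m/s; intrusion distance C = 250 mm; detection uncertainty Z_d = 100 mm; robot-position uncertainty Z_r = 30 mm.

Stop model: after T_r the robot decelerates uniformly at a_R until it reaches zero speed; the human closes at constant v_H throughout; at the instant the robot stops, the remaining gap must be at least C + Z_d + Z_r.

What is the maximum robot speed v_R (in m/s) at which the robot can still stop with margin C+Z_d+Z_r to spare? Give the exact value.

at the boundary: (1/8)·v² + (11/20)·v + (-177/160) = 0
  disc = (11/20)² − 4·(1/8)·(-177/160) = 1369/1600 ; √disc = 37/40
  v_R = (−(11/20) + 37/40) / (2·(1/8)) = 3/2 m/s
check:
T_s = v_R/a_R = (3/2)/4 = 0.3750 s
reaction-phase robot travel = 1.5000·0.2000 = 0.3000 m
robot under decel: 1.5000²/(2·4.0000) = 0.2812 m
human closes 1.4000·0.5750 = 0.8050 m
C+Z_d+Z_r = 0.2500+0.1000+0.0300 = 0.3800 m
sum ≈ 0.3000+0.2812+0.8050+0.3800 ≈ 1.7663 m = S ✓

v_R_max = 3/2 m/s = 1.5000 m/s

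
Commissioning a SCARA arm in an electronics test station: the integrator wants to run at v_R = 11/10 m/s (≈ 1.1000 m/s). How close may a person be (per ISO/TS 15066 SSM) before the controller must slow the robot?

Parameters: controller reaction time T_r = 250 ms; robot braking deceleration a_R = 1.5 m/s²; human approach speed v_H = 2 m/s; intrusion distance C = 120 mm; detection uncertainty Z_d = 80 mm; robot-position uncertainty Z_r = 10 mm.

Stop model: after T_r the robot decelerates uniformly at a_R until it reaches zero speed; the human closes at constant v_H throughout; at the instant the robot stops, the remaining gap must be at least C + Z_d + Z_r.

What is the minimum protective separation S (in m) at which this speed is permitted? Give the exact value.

S_min = 571/200 m = 2.8550 m

T_s = v_R/a_R = (11/10)/(3/2) = 0.7333 s
reaction-phase robot travel = 1.1000·0.2500 = 0.2750 m
robot covers 1.1000·0.7333 − ½·1.5000·0.7333² = 0.4033 m while stopping
human closes 2.0000·0.9833 = 1.9667 m
margins: 0.1200+0.0800+0.0100 = 0.2100 m
S_min ≈ 0.2750+0.4033+1.9667+0.2100  ⇒  S_min = 571/200 m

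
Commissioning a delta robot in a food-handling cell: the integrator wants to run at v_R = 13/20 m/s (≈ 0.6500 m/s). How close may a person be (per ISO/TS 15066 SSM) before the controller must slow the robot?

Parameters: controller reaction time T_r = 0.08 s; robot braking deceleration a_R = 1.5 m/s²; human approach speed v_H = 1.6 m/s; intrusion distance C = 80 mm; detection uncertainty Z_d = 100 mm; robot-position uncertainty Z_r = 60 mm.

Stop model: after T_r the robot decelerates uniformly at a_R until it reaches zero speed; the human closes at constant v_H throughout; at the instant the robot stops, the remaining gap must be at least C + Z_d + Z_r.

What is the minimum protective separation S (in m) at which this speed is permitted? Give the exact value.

S_min = 301/240 m = 1.2542 m

T_s = v_R/a_R = (13/20)/(3/2) = 0.4333 s
robot in T_r: 0.6500·0.0800 = 0.0520 m
braking distance = 0.6500²/(2·1.5000) = 0.1408 m
human over T_r+T_s: 1.6000·(0.0800+0.4333) = 0.8213 m
C+Z_d+Z_r = 0.0800+0.1000+0.0600 = 0.2400 m
S_min ≈ 0.0520+0.1408+0.8213+0.2400  ⇒  S_min = 301/240 m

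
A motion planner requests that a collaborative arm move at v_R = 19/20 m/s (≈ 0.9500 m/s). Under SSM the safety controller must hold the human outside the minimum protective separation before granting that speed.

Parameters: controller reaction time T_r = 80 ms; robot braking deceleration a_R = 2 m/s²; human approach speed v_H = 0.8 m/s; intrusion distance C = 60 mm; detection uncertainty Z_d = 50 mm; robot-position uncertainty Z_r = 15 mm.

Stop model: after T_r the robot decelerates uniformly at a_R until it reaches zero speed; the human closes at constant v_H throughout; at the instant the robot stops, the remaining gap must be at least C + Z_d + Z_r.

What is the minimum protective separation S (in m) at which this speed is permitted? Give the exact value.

S_min = 1393/1600 m = 0.8706 m

T_s = v_R/a_R = (19/20)/2 = 0.4750 s
robot in T_r: 0.9500·0.0800 = 0.0760 m
robot covers 0.9500·0.4750 − ½·2.0000·0.4750² = 0.2256 m while stopping
human over T_r+T_s: 0.8000·(0.0800+0.4750) = 0.4440 m
residual clearance needed = 0.0600+0.0500+0.0150 = 0.1250 m
S_min ≈ 0.0760+0.2256+0.4440+0.1250  ⇒  S_min = 1393/1600 m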